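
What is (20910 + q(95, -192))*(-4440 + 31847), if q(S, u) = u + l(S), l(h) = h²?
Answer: 815166401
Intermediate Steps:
q(S, u) = u + S²
(20910 + q(95, -192))*(-4440 + 31847) = (20910 + (-192 + 95²))*(-4440 + 31847) = (20910 + (-192 + 9025))*27407 = (20910 + 8833)*27407 = 29743*27407 = 815166401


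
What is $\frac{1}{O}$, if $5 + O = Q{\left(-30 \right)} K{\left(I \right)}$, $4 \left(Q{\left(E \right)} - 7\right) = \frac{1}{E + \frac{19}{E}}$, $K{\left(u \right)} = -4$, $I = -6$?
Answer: $- \frac{919}{30297} \approx -0.030333$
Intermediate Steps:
$Q{\left(E \right)} = 7 + \frac{1}{4 \left(E + \frac{19}{E}\right)}$
$O = - \frac{30297}{919}$ ($O = -5 + \frac{532 - 30 + 28 \left(-30\right)^{2}}{4 \left(19 + \left(-30\right)^{2}\right)} \left(-4\right) = -5 + \frac{532 - 30 + 28 \cdot 900}{4 \left(19 + 900\right)} \left(-4\right) = -5 + \frac{532 - 30 + 25200}{4 \cdot 919} \left(-4\right) = -5 + \frac{1}{4} \cdot \frac{1}{919} \cdot 25702 \left(-4\right) = -5 + \frac{12851}{1838} \left(-4\right) = -5 - \frac{25702}{919} = - \frac{30297}{919} \approx -32.967$)
$\frac{1}{O} = \frac{1}{- \frac{30297}{919}} = - \frac{919}{30297}$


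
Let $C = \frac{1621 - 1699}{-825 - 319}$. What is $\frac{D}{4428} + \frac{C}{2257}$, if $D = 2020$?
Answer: $\frac{50153861}{109933956} \approx 0.45622$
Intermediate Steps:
$C = \frac{3}{44}$ ($C = - \frac{78}{-1144} = \left(-78\right) \left(- \frac{1}{1144}\right) = \frac{3}{44} \approx 0.068182$)
$\frac{D}{4428} + \frac{C}{2257} = \frac{2020}{4428} + \frac{3}{44 \cdot 2257} = 2020 \cdot \frac{1}{4428} + \frac{3}{44} \cdot \frac{1}{2257} = \frac{505}{1107} + \frac{3}{99308} = \frac{50153861}{109933956}$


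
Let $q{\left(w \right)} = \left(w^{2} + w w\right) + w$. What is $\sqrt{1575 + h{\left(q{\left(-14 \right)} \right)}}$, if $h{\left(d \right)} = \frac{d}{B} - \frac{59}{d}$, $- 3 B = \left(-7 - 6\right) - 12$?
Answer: $\frac{\sqrt{643058934}}{630} \approx 40.252$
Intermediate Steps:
$q{\left(w \right)} = w + 2 w^{2}$ ($q{\left(w \right)} = \left(w^{2} + w^{2}\right) + w = 2 w^{2} + w = w + 2 w^{2}$)
$B = \frac{25}{3}$ ($B = - \frac{\left(-7 - 6\right) - 12}{3} = - \frac{-13 - 12}{3} = \left(- \frac{1}{3}\right) \left(-25\right) = \frac{25}{3} \approx 8.3333$)
$h{\left(d \right)} = - \frac{59}{d} + \frac{3 d}{25}$ ($h{\left(d \right)} = \frac{d}{\frac{25}{3}} - \frac{59}{d} = d \frac{3}{25} - \frac{59}{d} = \frac{3 d}{25} - \frac{59}{d} = - \frac{59}{d} + \frac{3 d}{25}$)
$\sqrt{1575 + h{\left(q{\left(-14 \right)} \right)}} = \sqrt{1575 - \left(59 \left(- \frac{1}{14 \left(1 + 2 \left(-14\right)\right)}\right) - - \frac{42 \left(1 + 2 \left(-14\right)\right)}{25}\right)} = \sqrt{1575 - \left(59 \left(- \frac{1}{14 \left(1 - 28\right)}\right) - - \frac{42 \left(1 - 28\right)}{25}\right)} = \sqrt{1575 - \left(\frac{59}{378} - \left(- \frac{42}{25}\right) \left(-27\right)\right)} = \sqrt{1575 + \left(- \frac{59}{378} + \frac{3}{25} \cdot 378\right)} = \sqrt{1575 + \left(\left(-59\right) \frac{1}{378} + \frac{1134}{25}\right)} = \sqrt{1575 + \left(- \frac{59}{378} + \frac{1134}{25}\right)} = \sqrt{1575 + \frac{427177}{9450}} = \sqrt{\frac{15310927}{9450}} = \frac{\sqrt{643058934}}{630}$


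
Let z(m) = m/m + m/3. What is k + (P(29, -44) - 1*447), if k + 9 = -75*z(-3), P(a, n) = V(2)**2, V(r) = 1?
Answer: -455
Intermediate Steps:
z(m) = 1 + m/3 (z(m) = 1 + m*(1/3) = 1 + m/3)
P(a, n) = 1 (P(a, n) = 1**2 = 1)
k = -9 (k = -9 - 75*(1 + (1/3)*(-3)) = -9 - 75*(1 - 1) = -9 - 75*0 = -9 + 0 = -9)
k + (P(29, -44) - 1*447) = -9 + (1 - 1*447) = -9 + (1 - 447) = -9 - 446 = -455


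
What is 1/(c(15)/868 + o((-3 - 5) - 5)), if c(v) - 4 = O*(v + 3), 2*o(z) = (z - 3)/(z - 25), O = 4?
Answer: 4123/1229 ≈ 3.3548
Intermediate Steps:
o(z) = (-3 + z)/(2*(-25 + z)) (o(z) = ((z - 3)/(z - 25))/2 = ((-3 + z)/(-25 + z))/2 = (-3 + z)/(2*(-25 + z)))
c(v) = 16 + 4*v (c(v) = 4 + 4*(v + 3) = 4 + 4*(3 + v) = 4 + (12 + 4*v) = 16 + 4*v)
1/(c(15)/868 + o((-3 - 5) - 5)) = 1/((16 + 4*15)/868 + (-3 + ((-3 - 5) - 5))/(2*(-25 + ((-3 - 5) - 5)))) = 1/((16 + 60)*(1/868) + (-3 + (-8 - 5))/(2*(-25 + (-8 - 5)))) = 1/(76*(1/868) + (-3 - 13)/(2*(-25 - 13))) = 1/(19/217 + (½)*(-16)/(-38)) = 1/(19/217 + (½)*(-1/38)*(-16)) = 1/(19/217 + 4/19) = 1/(1229/4123) = 4123/1229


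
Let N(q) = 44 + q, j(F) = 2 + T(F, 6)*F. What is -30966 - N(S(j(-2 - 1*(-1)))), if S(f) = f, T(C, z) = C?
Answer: -31013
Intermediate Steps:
j(F) = 2 + F**2 (j(F) = 2 + F*F = 2 + F**2)
-30966 - N(S(j(-2 - 1*(-1)))) = -30966 - (44 + (2 + (-2 - 1*(-1))**2)) = -30966 - (44 + (2 + (-2 + 1)**2)) = -30966 - (44 + (2 + (-1)**2)) = -30966 - (44 + (2 + 1)) = -30966 - (44 + 3) = -30966 - 1*47 = -30966 - 47 = -31013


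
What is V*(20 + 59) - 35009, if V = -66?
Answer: -40223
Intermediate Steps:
V*(20 + 59) - 35009 = -66*(20 + 59) - 35009 = -66*79 - 35009 = -5214 - 35009 = -40223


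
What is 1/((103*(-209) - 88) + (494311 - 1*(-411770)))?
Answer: 1/884466 ≈ 1.1306e-6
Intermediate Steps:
1/((103*(-209) - 88) + (494311 - 1*(-411770))) = 1/((-21527 - 88) + (494311 + 411770)) = 1/(-21615 + 906081) = 1/884466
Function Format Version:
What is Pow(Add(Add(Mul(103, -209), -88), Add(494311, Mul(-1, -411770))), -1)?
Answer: Rational(1, 884466) ≈ 1.1306e-6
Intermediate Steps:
Pow(Add(Add(Mul(103, -209), -88), Add(494311, Mul(-1, -411770))), -1) = Pow(Add(Add(-21527, -88), Add(494311, 411770)), -1) = Pow(Add(-21615, 906081), -1) = Pow(884466, -1) = Rational(1, 884466)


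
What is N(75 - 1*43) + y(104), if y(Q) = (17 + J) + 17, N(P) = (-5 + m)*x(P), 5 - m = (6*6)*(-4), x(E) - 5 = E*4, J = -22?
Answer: 19164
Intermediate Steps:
x(E) = 5 + 4*E (x(E) = 5 + E*4 = 5 + 4*E)
m = 149 (m = 5 - 6*6*(-4) = 5 - 36*(-4) = 5 - 1*(-144) = 5 + 144 = 149)
N(P) = 720 + 576*P (N(P) = (-5 + 149)*(5 + 4*P) = 144*(5 + 4*P) = 720 + 576*P)
y(Q) = 12 (y(Q) = (17 - 22) + 17 = -5 + 17 = 12)
N(75 - 1*43) + y(104) = (720 + 576*(75 - 1*43)) + 12 = (720 + 576*(75 - 43)) + 12 = (720 + 576*32) + 12 = (720 + 18432) + 12 = 19152 + 12 = 19164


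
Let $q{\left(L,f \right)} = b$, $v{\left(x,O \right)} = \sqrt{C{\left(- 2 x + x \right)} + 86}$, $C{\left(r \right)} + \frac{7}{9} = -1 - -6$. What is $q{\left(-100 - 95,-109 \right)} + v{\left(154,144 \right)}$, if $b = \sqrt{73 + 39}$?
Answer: $4 \sqrt{7} + \frac{2 \sqrt{203}}{3} \approx 20.082$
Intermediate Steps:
$C{\left(r \right)} = \frac{38}{9}$ ($C{\left(r \right)} = - \frac{7}{9} - -5 = - \frac{7}{9} + \left(-1 + 6\right) = - \frac{7}{9} + 5 = \frac{38}{9}$)
$v{\left(x,O \right)} = \frac{2 \sqrt{203}}{3}$ ($v{\left(x,O \right)} = \sqrt{\frac{38}{9} + 86} = \sqrt{\frac{812}{9}} = \frac{2 \sqrt{203}}{3}$)
$b = 4 \sqrt{7}$ ($b = \sqrt{112} = 4 \sqrt{7} \approx 10.583$)
$q{\left(L,f \right)} = 4 \sqrt{7}$
$q{\left(-100 - 95,-109 \right)} + v{\left(154,144 \right)} = 4 \sqrt{7} + \frac{2 \sqrt{203}}{3}$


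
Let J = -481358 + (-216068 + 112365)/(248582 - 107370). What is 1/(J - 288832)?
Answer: -141212/108760173983 ≈ -1.2984e-6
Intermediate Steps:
J = -67973629599/141212 (J = -481358 - 103703/141212 = -67973629599/141212 ≈ -4.8136e+5)
1/(J - 288832) = 1/(-67973629599/141212 - 288832) = 1/(-108760173983/141212) = -141212/108760173983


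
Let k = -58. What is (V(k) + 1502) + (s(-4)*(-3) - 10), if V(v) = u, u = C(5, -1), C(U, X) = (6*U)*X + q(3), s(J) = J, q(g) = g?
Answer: 1477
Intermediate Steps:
C(U, X) = 3 + 6*U*X (C(U, X) = (6*U)*X + 3 = 6*U*X + 3 = 3 + 6*U*X)
u = -27 (u = 3 + 6*5*(-1) = 3 - 30 = -27)
V(v) = -27
(V(k) + 1502) + (s(-4)*(-3) - 10) = (-27 + 1502) + (-4*(-3) - 10) = 1475 + (12 - 10) = 1475 + 2 = 1477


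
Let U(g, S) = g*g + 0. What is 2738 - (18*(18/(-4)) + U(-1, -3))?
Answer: 2818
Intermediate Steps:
U(g, S) = g² (U(g, S) = g² + 0 = g²)
2738 - (18*(18/(-4)) + U(-1, -3)) = 2738 - (18*(18/(-4)) + (-1)²) = 2738 - (18*(18*(-¼)) + 1) = 2738 - (18*(-9/2) + 1) = 2738 - (-81 + 1) = 2738 - 1*(-80) = 2738 + 80 = 2818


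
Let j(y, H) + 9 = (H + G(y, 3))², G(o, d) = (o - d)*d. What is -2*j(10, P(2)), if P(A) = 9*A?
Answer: -3024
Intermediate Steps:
G(o, d) = d*(o - d)
j(y, H) = -9 + (-9 + H + 3*y)² (j(y, H) = -9 + (H + 3*(y - 1*3))² = -9 + (H + 3*(y - 3))² = -9 + (H + 3*(-3 + y))² = -9 + (H + (-9 + 3*y))² = -9 + (-9 + H + 3*y)²)
-2*j(10, P(2)) = -2*(-9 + (-9 + 9*2 + 3*10)²) = -2*(-9 + (-9 + 18 + 30)²) = -2*(-9 + 39²) = -2*(-9 + 1521) = -2*1512 = -3024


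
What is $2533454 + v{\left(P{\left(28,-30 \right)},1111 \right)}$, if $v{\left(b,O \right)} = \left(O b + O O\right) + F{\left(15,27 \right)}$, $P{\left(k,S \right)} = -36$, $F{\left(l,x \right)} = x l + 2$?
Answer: $3728186$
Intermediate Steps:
$F{\left(l,x \right)} = 2 + l x$ ($F{\left(l,x \right)} = l x + 2 = 2 + l x$)
$v{\left(b,O \right)} = 407 + O^{2} + O b$ ($v{\left(b,O \right)} = \left(O b + O O\right) + \left(2 + 15 \cdot 27\right) = \left(O b + O^{2}\right) + \left(2 + 405\right) = \left(O^{2} + O b\right) + 407 = 407 + O^{2} + O b$)
$2533454 + v{\left(P{\left(28,-30 \right)},1111 \right)} = 2533454 + \left(407 + 1111^{2} + 1111 \left(-36\right)\right) = 2533454 + \left(407 + 1234321 - 39996\right) = 2533454 + 1194732 = 3728186$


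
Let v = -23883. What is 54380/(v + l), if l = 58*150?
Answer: -54380/15183 ≈ -3.5816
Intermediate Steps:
l = 8700
54380/(v + l) = 54380/(-23883 + 8700) = 54380/(-15183) = 54380*(-1/15183) = -54380/15183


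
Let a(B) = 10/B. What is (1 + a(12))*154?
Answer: 847/3 ≈ 282.33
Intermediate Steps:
(1 + a(12))*154 = (1 + 10/12)*154 = (1 + 10*(1/12))*154 = (1 + ⅚)*154 = (11/6)*154 = 847/3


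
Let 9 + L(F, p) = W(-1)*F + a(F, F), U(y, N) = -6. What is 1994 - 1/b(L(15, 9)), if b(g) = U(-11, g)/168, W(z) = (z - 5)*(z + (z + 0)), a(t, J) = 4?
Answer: 2022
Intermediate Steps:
W(z) = 2*z*(-5 + z) (W(z) = (-5 + z)*(z + z) = (-5 + z)*(2*z) = 2*z*(-5 + z))
L(F, p) = -5 + 12*F (L(F, p) = -9 + ((2*(-1)*(-5 - 1))*F + 4) = -9 + ((2*(-1)*(-6))*F + 4) = -9 + (12*F + 4) = -9 + (4 + 12*F) = -5 + 12*F)
b(g) = -1/28 (b(g) = -6/168 = -6*1/168 = -1/28)
1994 - 1/b(L(15, 9)) = 1994 - 1/(-1/28) = 1994 - 1*(-28) = 1994 + 28 = 2022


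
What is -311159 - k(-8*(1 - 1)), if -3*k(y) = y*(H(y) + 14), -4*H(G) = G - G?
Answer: -311159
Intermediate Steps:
H(G) = 0 (H(G) = -(G - G)/4 = -¼*0 = 0)
k(y) = -14*y/3 (k(y) = -y*(0 + 14)/3 = -y*14/3 = -14*y/3)
-311159 - k(-8*(1 - 1)) = -311159 - (-14)*(-8*(1 - 1))/3 = -311159 - (-14)*(-8*0)/3 = -311159 - (-14)*0/3 = -311159 - 1*0 = -311159 + 0 = -311159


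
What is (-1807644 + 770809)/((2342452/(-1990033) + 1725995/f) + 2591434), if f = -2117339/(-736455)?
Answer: -873756299647671629/2689752256152387171 ≈ -0.32485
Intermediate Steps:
f = 2117339/736455 (f = -2117339*(-1/736455) = 2117339/736455 ≈ 2.8750)
(-1807644 + 770809)/((2342452/(-1990033) + 1725995/f) + 2591434) = (-1807644 + 770809)/((2342452/(-1990033) + 1725995/(2117339/736455)) + 2591434) = -1036835/((2342452*(-1/1990033) + 1725995*(736455/2117339)) + 2591434) = -1036835/((-2342452/1990033 + 1271117647725/2117339) + 2591434) = -1036835/(2529561106090149697/4213574482187 + 2591434) = -1036835/13448761280761935855/4213574482187 = -1036835*4213574482187/13448761280761935855 = -873756299647671629/2689752256152387171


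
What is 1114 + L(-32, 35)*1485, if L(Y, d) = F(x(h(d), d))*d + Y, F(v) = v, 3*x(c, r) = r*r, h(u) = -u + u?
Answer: 21176719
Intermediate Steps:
h(u) = 0
x(c, r) = r²/3 (x(c, r) = (r*r)/3 = r²/3)
L(Y, d) = Y + d³/3 (L(Y, d) = (d²/3)*d + Y = d³/3 + Y = Y + d³/3)
1114 + L(-32, 35)*1485 = 1114 + (-32 + (⅓)*35³)*1485 = 1114 + (-32 + (⅓)*42875)*1485 = 1114 + (-32 + 42875/3)*1485 = 1114 + (42779/3)*1485 = 1114 + 21175605 = 21176719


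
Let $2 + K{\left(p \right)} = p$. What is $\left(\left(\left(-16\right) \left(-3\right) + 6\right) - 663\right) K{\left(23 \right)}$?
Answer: $-12789$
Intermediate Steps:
$K{\left(p \right)} = -2 + p$
$\left(\left(\left(-16\right) \left(-3\right) + 6\right) - 663\right) K{\left(23 \right)} = \left(\left(\left(-16\right) \left(-3\right) + 6\right) - 663\right) \left(-2 + 23\right) = \left(\left(48 + 6\right) - 663\right) 21 = \left(54 - 663\right) 21 = \left(-609\right) 21 = -12789$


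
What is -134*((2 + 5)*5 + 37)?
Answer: -9648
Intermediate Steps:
-134*((2 + 5)*5 + 37) = -134*(7*5 + 37) = -134*(35 + 37) = -134*72 = -9648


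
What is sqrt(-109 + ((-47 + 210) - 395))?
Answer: I*sqrt(341) ≈ 18.466*I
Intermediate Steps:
sqrt(-109 + ((-47 + 210) - 395)) = sqrt(-109 + (163 - 395)) = sqrt(-109 - 232) = sqrt(-341) = I*sqrt(341)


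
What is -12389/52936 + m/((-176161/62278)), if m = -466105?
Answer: 118202203156247/717327592 ≈ 1.6478e+5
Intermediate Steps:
-12389/52936 + m/((-176161/62278)) = -12389/52936 - 466105/((-176161/62278)) = -12389*1/52936 - 466105/((-176161*1/62278)) = -953/4072 - 466105/(-176161/62278) = -953/4072 - 466105*(-62278/176161) = -953/4072 + 29028087190/176161 = 118202203156247/717327592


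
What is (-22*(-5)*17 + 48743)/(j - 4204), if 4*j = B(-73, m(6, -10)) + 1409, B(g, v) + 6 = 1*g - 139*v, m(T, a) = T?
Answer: -16871/1360 ≈ -12.405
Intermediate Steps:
B(g, v) = -6 + g - 139*v (B(g, v) = -6 + (1*g - 139*v) = -6 + (g - 139*v) = -6 + g - 139*v)
j = 124 (j = ((-6 - 73 - 139*6) + 1409)/4 = ((-6 - 73 - 834) + 1409)/4 = (-913 + 1409)/4 = (¼)*496 = 124)
(-22*(-5)*17 + 48743)/(j - 4204) = (-22*(-5)*17 + 48743)/(124 - 4204) = (110*17 + 48743)/(-4080) = (1870 + 48743)*(-1/4080) = 50613*(-1/4080) = -16871/1360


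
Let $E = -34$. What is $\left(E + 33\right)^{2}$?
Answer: $1$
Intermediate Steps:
$\left(E + 33\right)^{2} = \left(-34 + 33\right)^{2} = \left(-1\right)^{2} = 1$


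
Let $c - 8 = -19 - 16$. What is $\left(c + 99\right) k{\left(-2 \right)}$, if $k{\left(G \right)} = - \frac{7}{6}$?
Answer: $-84$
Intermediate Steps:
$c = -27$ ($c = 8 - 35 = -27$)
$k{\left(G \right)} = - \frac{7}{6}$ ($k{\left(G \right)} = \left(-7\right) \frac{1}{6} = - \frac{7}{6}$)
$\left(c + 99\right) k{\left(-2 \right)} = \left(-27 + 99\right) \left(- \frac{7}{6}\right) = 72 \left(- \frac{7}{6}\right) = -84$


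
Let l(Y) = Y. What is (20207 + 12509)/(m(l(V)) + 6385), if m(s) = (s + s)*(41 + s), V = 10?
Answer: 32716/7405 ≈ 4.4181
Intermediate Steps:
m(s) = 2*s*(41 + s) (m(s) = (2*s)*(41 + s) = 2*s*(41 + s))
(20207 + 12509)/(m(l(V)) + 6385) = (20207 + 12509)/(2*10*(41 + 10) + 6385) = 32716/(2*10*51 + 6385) = 32716/(1020 + 6385) = 32716/7405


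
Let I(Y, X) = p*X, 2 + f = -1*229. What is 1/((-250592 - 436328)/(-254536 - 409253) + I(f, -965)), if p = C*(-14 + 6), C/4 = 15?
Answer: 663789/307467751720 ≈ 2.1589e-6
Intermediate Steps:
C = 60 (C = 4*15 = 60)
f = -231 (f = -2 - 1*229 = -2 - 229 = -231)
p = -480 (p = 60*(-14 + 6) = 60*(-8) = -480)
I(Y, X) = -480*X
1/((-250592 - 436328)/(-254536 - 409253) + I(f, -965)) = 1/((-250592 - 436328)/(-254536 - 409253) - 480*(-965)) = 1/(-686920/(-663789) + 463200) = 1/(-686920*(-1/663789) + 463200) = 1/(686920/663789 + 463200) = 1/(307467751720/663789) = 663789/307467751720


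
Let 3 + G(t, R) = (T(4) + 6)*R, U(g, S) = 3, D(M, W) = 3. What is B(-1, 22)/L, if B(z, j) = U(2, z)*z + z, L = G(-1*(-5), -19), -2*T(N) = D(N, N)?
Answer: 8/177 ≈ 0.045198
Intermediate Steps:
T(N) = -3/2 (T(N) = -1/2*3 = -3/2)
G(t, R) = -3 + 9*R/2 (G(t, R) = -3 + (-3/2 + 6)*R = -3 + 9*R/2)
L = -177/2 (L = -3 + (9/2)*(-19) = -3 - 171/2 = -177/2 ≈ -88.500)
B(z, j) = 4*z (B(z, j) = 3*z + z = 4*z)
B(-1, 22)/L = (4*(-1))/(-177/2) = -4*(-2/177) = 8/177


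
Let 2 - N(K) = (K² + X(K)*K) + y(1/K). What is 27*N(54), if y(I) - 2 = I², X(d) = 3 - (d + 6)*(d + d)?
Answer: 1011391271/108 ≈ 9.3647e+6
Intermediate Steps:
X(d) = 3 - 2*d*(6 + d) (X(d) = 3 - (6 + d)*2*d = 3 - 2*d*(6 + d))
y(I) = 2 + I²
N(K) = -1/K² - K² - K*(3 - 12*K - 2*K²) (N(K) = 2 - ((K² + (3 - 12*K - 2*K²)*K) + (2 + (1/K)²)) = 2 - ((K² + K*(3 - 12*K - 2*K²)) + (2 + (1/K)²)) = 2 - ((K² + K*(3 - 12*K - 2*K²)) + (2 + K⁻²)) = 2 - (2 + K⁻² + K² + K*(3 - 12*K - 2*K²)) = 2 + (-2 - 1/K² - K² - K*(3 - 12*K - 2*K²)) = -1/K² - K² - K*(3 - 12*K - 2*K²))
27*N(54) = 27*((-1 + 54³*(-3 + 2*54² + 11*54))/54²) = 27*((-1 + 157464*(-3 + 2*2916 + 594))/2916) = 27*((-1 + 157464*(-3 + 5832 + 594))/2916) = 27*((-1 + 157464*6423)/2916) = 27*((-1 + 1011391272)/2916) = 27*((1/2916)*1011391271) = 27*(1011391271/2916) = 1011391271/108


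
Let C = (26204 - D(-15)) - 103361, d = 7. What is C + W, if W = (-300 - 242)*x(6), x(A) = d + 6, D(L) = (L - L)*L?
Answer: -84203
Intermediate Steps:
D(L) = 0 (D(L) = 0*L = 0)
x(A) = 13 (x(A) = 7 + 6 = 13)
C = -77157 (C = (26204 - 1*0) - 103361 = (26204 + 0) - 103361 = 26204 - 103361 = -77157)
W = -7046 (W = (-300 - 242)*13 = -542*13 = -7046)
C + W = -77157 - 7046 = -84203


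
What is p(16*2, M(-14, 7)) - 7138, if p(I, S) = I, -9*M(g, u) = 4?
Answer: -7106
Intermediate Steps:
M(g, u) = -4/9 (M(g, u) = -1/9*4 = -4/9)
p(16*2, M(-14, 7)) - 7138 = 16*2 - 7138 = 32 - 7138 = -7106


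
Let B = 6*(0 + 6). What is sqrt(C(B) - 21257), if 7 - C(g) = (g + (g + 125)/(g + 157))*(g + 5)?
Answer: I*sqrt(847794767)/193 ≈ 150.86*I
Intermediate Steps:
B = 36 (B = 6*6 = 36)
C(g) = 7 - (5 + g)*(g + (125 + g)/(157 + g)) (C(g) = 7 - (g + (g + 125)/(g + 157))*(g + 5) = 7 - (g + (125 + g)/(157 + g))*(5 + g) = 7 - (5 + g)*(g + (125 + g)/(157 + g)))
sqrt(C(B) - 21257) = sqrt((474 - 1*36**3 - 908*36 - 163*36**2)/(157 + 36) - 21257) = sqrt((474 - 1*46656 - 32688 - 163*1296)/193 - 21257) = sqrt((474 - 46656 - 32688 - 211248)/193 - 21257) = sqrt((1/193)*(-290118) - 21257) = sqrt(-290118/193 - 21257) = sqrt(-4392719/193) = I*sqrt(847794767)/193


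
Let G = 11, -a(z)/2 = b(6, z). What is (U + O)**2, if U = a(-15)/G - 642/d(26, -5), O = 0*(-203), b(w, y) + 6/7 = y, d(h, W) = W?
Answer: 2554695936/148225 ≈ 17235.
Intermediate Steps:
b(w, y) = -6/7 + y
a(z) = 12/7 - 2*z (a(z) = -2*(-6/7 + z) = 12/7 - 2*z)
O = 0
U = 50544/385 (U = (12/7 - 2*(-15))/11 - 642/(-5) = (12/7 + 30)*(1/11) - 642*(-1/5) = (222/7)*(1/11) + 642/5 = 222/77 + 642/5 = 50544/385 ≈ 131.28)
(U + O)**2 = (50544/385 + 0)**2 = (50544/385)**2 = 2554695936/148225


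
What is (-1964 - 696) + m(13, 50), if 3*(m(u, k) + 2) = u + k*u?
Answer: -2441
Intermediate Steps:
m(u, k) = -2 + u/3 + k*u/3 (m(u, k) = -2 + (u + k*u)/3 = -2 + (u/3 + k*u/3) = -2 + u/3 + k*u/3)
(-1964 - 696) + m(13, 50) = (-1964 - 696) + (-2 + (⅓)*13 + (⅓)*50*13) = -2660 + (-2 + 13/3 + 650/3) = -2660 + 219 = -2441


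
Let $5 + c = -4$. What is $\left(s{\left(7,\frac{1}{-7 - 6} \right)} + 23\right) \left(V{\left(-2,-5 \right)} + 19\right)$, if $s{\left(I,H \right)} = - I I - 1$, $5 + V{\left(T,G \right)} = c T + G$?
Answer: $-729$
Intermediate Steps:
$c = -9$ ($c = -5 - 4 = -9$)
$V{\left(T,G \right)} = -5 + G - 9 T$ ($V{\left(T,G \right)} = -5 + \left(- 9 T + G\right) = -5 + \left(G - 9 T\right) = -5 + G - 9 T$)
$s{\left(I,H \right)} = -1 - I^{2}$ ($s{\left(I,H \right)} = - I^{2} - 1 = -1 - I^{2}$)
$\left(s{\left(7,\frac{1}{-7 - 6} \right)} + 23\right) \left(V{\left(-2,-5 \right)} + 19\right) = \left(\left(-1 - 7^{2}\right) + 23\right) \left(\left(-5 - 5 - -18\right) + 19\right) = \left(\left(-1 - 49\right) + 23\right) \left(\left(-5 - 5 + 18\right) + 19\right) = \left(\left(-1 - 49\right) + 23\right) \left(8 + 19\right) = \left(-50 + 23\right) 27 = \left(-27\right) 27 = -729$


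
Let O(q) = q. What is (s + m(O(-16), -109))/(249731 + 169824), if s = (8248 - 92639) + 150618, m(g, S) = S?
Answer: 66118/419555 ≈ 0.15759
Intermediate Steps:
s = 66227 (s = -84391 + 150618 = 66227)
(s + m(O(-16), -109))/(249731 + 169824) = (66227 - 109)/(249731 + 169824) = 66118/419555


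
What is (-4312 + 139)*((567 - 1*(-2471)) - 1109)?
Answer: -8049717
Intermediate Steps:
(-4312 + 139)*((567 - 1*(-2471)) - 1109) = -4173*((567 + 2471) - 1109) = -4173*(3038 - 1109) = -4173*1929 = -8049717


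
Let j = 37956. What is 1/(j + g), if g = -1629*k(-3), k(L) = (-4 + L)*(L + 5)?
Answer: 1/60762 ≈ 1.6458e-5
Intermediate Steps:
k(L) = (-4 + L)*(5 + L)
g = 22806 (g = -1629*(-20 - 3 + (-3)**2) = -1629*(-20 - 3 + 9) = -1629*(-14) = 22806)
1/(j + g) = 1/(37956 + 22806) = 1/60762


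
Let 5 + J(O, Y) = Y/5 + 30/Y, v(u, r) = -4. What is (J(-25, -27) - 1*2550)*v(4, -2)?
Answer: 461072/45 ≈ 10246.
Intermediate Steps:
J(O, Y) = -5 + 30/Y + Y/5 (J(O, Y) = -5 + (Y/5 + 30/Y) = -5 + (30/Y + Y/5) = -5 + 30/Y + Y/5)
(J(-25, -27) - 1*2550)*v(4, -2) = ((-5 + 30/(-27) + (⅕)*(-27)) - 1*2550)*(-4) = ((-5 + 30*(-1/27) - 27/5) - 2550)*(-4) = ((-5 - 10/9 - 27/5) - 2550)*(-4) = (-518/45 - 2550)*(-4) = -115268/45*(-4) = 461072/45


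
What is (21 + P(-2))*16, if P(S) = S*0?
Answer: 336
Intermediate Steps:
P(S) = 0
(21 + P(-2))*16 = (21 + 0)*16 = 21*16 = 336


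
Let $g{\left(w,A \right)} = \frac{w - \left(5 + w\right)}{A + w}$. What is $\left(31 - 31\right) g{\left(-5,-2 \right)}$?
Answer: $0$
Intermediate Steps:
$g{\left(w,A \right)} = - \frac{5}{A + w}$
$\left(31 - 31\right) g{\left(-5,-2 \right)} = \left(31 - 31\right) \left(- \frac{5}{-2 - 5}\right) = 0 \left(- \frac{5}{-7}\right) = 0 \left(\left(-5\right) \left(- \frac{1}{7}\right)\right) = 0 \cdot \frac{5}{7} = 0$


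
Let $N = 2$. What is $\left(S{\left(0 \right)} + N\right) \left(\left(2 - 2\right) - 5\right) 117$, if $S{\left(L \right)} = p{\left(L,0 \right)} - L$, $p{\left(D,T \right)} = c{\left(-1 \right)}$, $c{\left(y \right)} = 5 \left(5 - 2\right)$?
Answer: $-9945$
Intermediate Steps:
$c{\left(y \right)} = 15$ ($c{\left(y \right)} = 5 \cdot 3 = 15$)
$p{\left(D,T \right)} = 15$
$S{\left(L \right)} = 15 - L$
$\left(S{\left(0 \right)} + N\right) \left(\left(2 - 2\right) - 5\right) 117 = \left(\left(15 - 0\right) + 2\right) \left(\left(2 - 2\right) - 5\right) 117 = \left(\left(15 + 0\right) + 2\right) \left(\left(2 - 2\right) - 5\right) 117 = \left(15 + 2\right) \left(0 - 5\right) 117 = 17 \left(-5\right) 117 = \left(-85\right) 117 = -9945$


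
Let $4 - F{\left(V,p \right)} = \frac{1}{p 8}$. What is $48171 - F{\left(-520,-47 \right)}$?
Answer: $\frac{18110791}{376} \approx 48167.0$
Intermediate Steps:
$F{\left(V,p \right)} = 4 - \frac{1}{8 p}$ ($F{\left(V,p \right)} = 4 - \frac{1}{p 8} = 4 - \frac{1}{8 p}$)
$48171 - F{\left(-520,-47 \right)} = 48171 - \left(4 - \frac{1}{8 \left(-47\right)}\right) = 48171 - \left(4 - - \frac{1}{376}\right) = 48171 - \left(4 + \frac{1}{376}\right) = 48171 - \frac{1505}{376} = \frac{18110791}{376}$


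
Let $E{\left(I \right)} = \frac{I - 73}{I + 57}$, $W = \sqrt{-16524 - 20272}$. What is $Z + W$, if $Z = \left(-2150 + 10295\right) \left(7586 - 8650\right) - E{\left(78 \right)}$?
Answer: $- \frac{233989561}{27} + 2 i \sqrt{9199} \approx -8.6663 \cdot 10^{6} + 191.82 i$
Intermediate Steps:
$W = 2 i \sqrt{9199}$ ($W = \sqrt{-36796} = 2 i \sqrt{9199} \approx 191.82 i$)
$E{\left(I \right)} = \frac{-73 + I}{57 + I}$
$Z = - \frac{233989561}{27}$ ($Z = \left(-2150 + 10295\right) \left(7586 - 8650\right) - \frac{-73 + 78}{57 + 78} = 8145 \left(-1064\right) - \frac{1}{135} \cdot 5 = -8666280 - \frac{1}{135} \cdot 5 = -8666280 - \frac{1}{27} = - \frac{233989561}{27} \approx -8.6663 \cdot 10^{6}$)
$Z + W = - \frac{233989561}{27} + 2 i \sqrt{9199}$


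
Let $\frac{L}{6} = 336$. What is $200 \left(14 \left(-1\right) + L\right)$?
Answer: $400400$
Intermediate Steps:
$L = 2016$ ($L = 6 \cdot 336 = 2016$)
$200 \left(14 \left(-1\right) + L\right) = 200 \left(14 \left(-1\right) + 2016\right) = 200 \left(-14 + 2016\right) = 200 \cdot 2002 = 400400$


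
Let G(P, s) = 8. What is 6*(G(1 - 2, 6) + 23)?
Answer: 186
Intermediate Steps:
6*(G(1 - 2, 6) + 23) = 6*(8 + 23) = 6*31 = 186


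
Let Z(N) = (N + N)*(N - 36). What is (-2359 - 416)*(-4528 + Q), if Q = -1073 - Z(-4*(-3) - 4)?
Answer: 14299575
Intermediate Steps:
Z(N) = 2*N*(-36 + N) (Z(N) = (2*N)*(-36 + N) = 2*N*(-36 + N))
Q = -625 (Q = -1073 - 2*(-4*(-3) - 4)*(-36 + (-4*(-3) - 4)) = -1073 - 2*(12 - 4)*(-36 + (12 - 4)) = -1073 - 2*8*(-36 + 8) = -1073 - 2*8*(-28) = -1073 - 1*(-448) = -1073 + 448 = -625)
(-2359 - 416)*(-4528 + Q) = (-2359 - 416)*(-4528 - 625) = -2775*(-5153) = 14299575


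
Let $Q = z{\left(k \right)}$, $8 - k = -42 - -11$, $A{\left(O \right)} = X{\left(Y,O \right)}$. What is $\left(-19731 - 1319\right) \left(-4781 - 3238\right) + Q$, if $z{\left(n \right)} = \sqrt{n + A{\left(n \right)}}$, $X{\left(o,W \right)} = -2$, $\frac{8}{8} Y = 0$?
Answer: $168799950 + \sqrt{37} \approx 1.688 \cdot 10^{8}$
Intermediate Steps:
$Y = 0$
$A{\left(O \right)} = -2$
$k = 39$ ($k = 8 - \left(-42 - -11\right) = 8 - \left(-42 + 11\right) = 8 - -31 = 8 + 31 = 39$)
$z{\left(n \right)} = \sqrt{-2 + n}$ ($z{\left(n \right)} = \sqrt{n - 2} = \sqrt{-2 + n}$)
$Q = \sqrt{37}$ ($Q = \sqrt{-2 + 39} = \sqrt{37} \approx 6.0828$)
$\left(-19731 - 1319\right) \left(-4781 - 3238\right) + Q = \left(-19731 - 1319\right) \left(-4781 - 3238\right) + \sqrt{37} = \left(-21050\right) \left(-8019\right) + \sqrt{37} = 168799950 + \sqrt{37}$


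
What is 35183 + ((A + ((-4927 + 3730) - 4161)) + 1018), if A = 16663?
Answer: 47506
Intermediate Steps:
35183 + ((A + ((-4927 + 3730) - 4161)) + 1018) = 35183 + ((16663 + ((-4927 + 3730) - 4161)) + 1018) = 35183 + ((16663 + (-1197 - 4161)) + 1018) = 35183 + ((16663 - 5358) + 1018) = 35183 + (11305 + 1018) = 35183 + 12323 = 47506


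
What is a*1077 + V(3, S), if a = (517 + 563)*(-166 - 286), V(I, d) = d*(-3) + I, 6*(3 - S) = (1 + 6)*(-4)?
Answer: -525748340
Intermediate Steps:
S = 23/3 (S = 3 - (1 + 6)*(-4)/6 = 3 - 7*(-4)/6 = 3 - ⅙*(-28) = 3 + 14/3 = 23/3 ≈ 7.6667)
V(I, d) = I - 3*d (V(I, d) = -3*d + I = I - 3*d)
a = -488160 (a = 1080*(-452) = -488160)
a*1077 + V(3, S) = -488160*1077 + (3 - 3*23/3) = -525748320 + (3 - 23) = -525748320 - 20 = -525748340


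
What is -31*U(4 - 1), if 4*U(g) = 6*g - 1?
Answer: -527/4 ≈ -131.75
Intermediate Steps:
U(g) = -¼ + 3*g/2 (U(g) = (6*g - 1)/4 = (-1 + 6*g)/4 = -¼ + 3*g/2)
-31*U(4 - 1) = -31*(-¼ + 3*(4 - 1)/2) = -31*(-¼ + (3/2)*3) = -31*(-¼ + 9/2) = -31*17/4 = -527/4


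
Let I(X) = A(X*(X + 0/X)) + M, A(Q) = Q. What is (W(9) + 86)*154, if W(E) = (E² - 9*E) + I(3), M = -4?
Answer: 14014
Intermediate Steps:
I(X) = -4 + X² (I(X) = X*(X + 0/X) - 4 = X*(X + 0) - 4 = X*X - 4 = X² - 4 = -4 + X²)
W(E) = 5 + E² - 9*E (W(E) = (E² - 9*E) + (-4 + 3²) = (E² - 9*E) + (-4 + 9) = (E² - 9*E) + 5 = 5 + E² - 9*E)
(W(9) + 86)*154 = ((5 + 9² - 9*9) + 86)*154 = ((5 + 81 - 81) + 86)*154 = (5 + 86)*154 = 91*154 = 14014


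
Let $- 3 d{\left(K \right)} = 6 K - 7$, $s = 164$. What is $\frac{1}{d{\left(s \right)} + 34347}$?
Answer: $\frac{3}{102064} \approx 2.9393 \cdot 10^{-5}$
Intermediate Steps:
$d{\left(K \right)} = \frac{7}{3} - 2 K$ ($d{\left(K \right)} = - \frac{6 K - 7}{3} = - \frac{-7 + 6 K}{3} = \frac{7}{3} - 2 K$)
$\frac{1}{d{\left(s \right)} + 34347} = \frac{1}{\left(\frac{7}{3} - 328\right) + 34347} = \frac{1}{- \frac{977}{3} + 34347} = \frac{1}{\frac{102064}{3}} = \frac{3}{102064}$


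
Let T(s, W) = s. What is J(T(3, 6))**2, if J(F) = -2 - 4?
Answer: 36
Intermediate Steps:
J(F) = -6
J(T(3, 6))**2 = (-6)**2 = 36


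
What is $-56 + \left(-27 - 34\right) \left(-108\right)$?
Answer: $6532$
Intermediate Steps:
$-56 + \left(-27 - 34\right) \left(-108\right) = -56 - -6588 = -56 + 6588 = 6532$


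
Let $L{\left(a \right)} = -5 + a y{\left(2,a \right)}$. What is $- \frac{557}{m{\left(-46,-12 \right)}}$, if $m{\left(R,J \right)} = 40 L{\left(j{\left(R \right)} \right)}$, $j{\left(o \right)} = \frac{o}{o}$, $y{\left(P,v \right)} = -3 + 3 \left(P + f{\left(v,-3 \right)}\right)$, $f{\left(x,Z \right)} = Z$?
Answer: $\frac{557}{440} \approx 1.2659$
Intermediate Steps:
$y{\left(P,v \right)} = -12 + 3 P$ ($y{\left(P,v \right)} = -3 + 3 \left(P - 3\right) = -3 + 3 \left(-3 + P\right) = -3 + \left(-9 + 3 P\right) = -12 + 3 P$)
$j{\left(o \right)} = 1$
$L{\left(a \right)} = -5 - 6 a$ ($L{\left(a \right)} = -5 + a \left(-12 + 3 \cdot 2\right) = -5 + a \left(-12 + 6\right) = -5 + a \left(-6\right) = -5 - 6 a$)
$m{\left(R,J \right)} = -440$ ($m{\left(R,J \right)} = 40 \left(-5 - 6\right) = 40 \left(-11\right) = -440$)
$- \frac{557}{m{\left(-46,-12 \right)}} = - \frac{557}{-440} = \left(-557\right) \left(- \frac{1}{440}\right) = \frac{557}{440}$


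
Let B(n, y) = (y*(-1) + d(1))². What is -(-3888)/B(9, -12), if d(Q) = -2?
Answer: 972/25 ≈ 38.880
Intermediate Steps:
B(n, y) = (-2 - y)² (B(n, y) = (y*(-1) - 2)² = (-y - 2)² = (-2 - y)²)
-(-3888)/B(9, -12) = -(-3888)/((2 - 12)²) = -(-3888)/((-10)²) = -(-3888)/100 = -24*(-81/50) = 972/25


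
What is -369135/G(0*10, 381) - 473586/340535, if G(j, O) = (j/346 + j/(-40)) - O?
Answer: 41840983653/43247945 ≈ 967.47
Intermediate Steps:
G(j, O) = -O - 153*j/6920 (G(j, O) = (j*(1/346) + j*(-1/40)) - O = (j/346 - j/40) - O = -153*j/6920 - O = -O - 153*j/6920)
-369135/G(0*10, 381) - 473586/340535 = -369135/(-1*381 - 0*10) - 473586/340535 = -369135/(-381 - 153/6920*0) - 473586*1/340535 = -369135/(-381 + 0) - 473586/340535 = -369135/(-381) - 473586/340535 = -369135*(-1/381) - 473586/340535 = 123045/127 - 473586/340535 = 41840983653/43247945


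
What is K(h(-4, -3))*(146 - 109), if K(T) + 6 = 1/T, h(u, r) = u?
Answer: -925/4 ≈ -231.25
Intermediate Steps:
K(T) = -6 + 1/T
K(h(-4, -3))*(146 - 109) = (-6 + 1/(-4))*(146 - 109) = (-6 - ¼)*37 = -25/4*37 = -925/4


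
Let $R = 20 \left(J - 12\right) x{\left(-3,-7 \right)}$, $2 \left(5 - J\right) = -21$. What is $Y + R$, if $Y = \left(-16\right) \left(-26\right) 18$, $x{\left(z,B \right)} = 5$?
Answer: $7838$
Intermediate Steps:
$J = \frac{31}{2}$ ($J = 5 - - \frac{21}{2} = 5 + \frac{21}{2} = \frac{31}{2} \approx 15.5$)
$R = 350$ ($R = 20 \left(\frac{31}{2} - 12\right) 5 = 20 \cdot \frac{7}{2} \cdot 5 = 70 \cdot 5 = 350$)
$Y = 7488$ ($Y = 416 \cdot 18 = 7488$)
$Y + R = 7488 + 350 = 7838$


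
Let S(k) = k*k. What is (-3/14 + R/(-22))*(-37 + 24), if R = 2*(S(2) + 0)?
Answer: 1157/154 ≈ 7.5130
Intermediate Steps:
S(k) = k²
R = 8 (R = 2*(2² + 0) = 2*(4 + 0) = 2*4 = 8)
(-3/14 + R/(-22))*(-37 + 24) = (-3/14 + 8/(-22))*(-37 + 24) = (-3*1/14 + 8*(-1/22))*(-13) = (-3/14 - 4/11)*(-13) = -89/154*(-13) = 1157/154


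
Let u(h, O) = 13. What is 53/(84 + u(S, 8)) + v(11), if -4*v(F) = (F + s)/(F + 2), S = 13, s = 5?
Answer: 301/1261 ≈ 0.23870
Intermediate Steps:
v(F) = -(5 + F)/(4*(2 + F)) (v(F) = -(F + 5)/(4*(F + 2)) = -(5 + F)/(4*(2 + F)))
53/(84 + u(S, 8)) + v(11) = 53/(84 + 13) + (-5 - 1*11)/(4*(2 + 11)) = 53/97 + (¼)*(-5 - 11)/13 = 53*(1/97) + (¼)*(1/13)*(-16) = 53/97 - 4/13 = 301/1261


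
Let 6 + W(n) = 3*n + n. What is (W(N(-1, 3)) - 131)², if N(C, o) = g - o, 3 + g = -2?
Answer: 28561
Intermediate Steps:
g = -5 (g = -3 - 2 = -5)
N(C, o) = -5 - o
W(n) = -6 + 4*n (W(n) = -6 + (3*n + n) = -6 + 4*n)
(W(N(-1, 3)) - 131)² = ((-6 + 4*(-5 - 1*3)) - 131)² = ((-6 + 4*(-5 - 3)) - 131)² = ((-6 + 4*(-8)) - 131)² = ((-6 - 32) - 131)² = (-38 - 131)² = (-169)² = 28561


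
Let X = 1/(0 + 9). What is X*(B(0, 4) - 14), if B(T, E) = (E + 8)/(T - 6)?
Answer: -16/9 ≈ -1.7778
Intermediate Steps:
B(T, E) = (8 + E)/(-6 + T)
X = 1/9 ≈ 0.11111
X*(B(0, 4) - 14) = ((8 + 4)/(-6 + 0) - 14)/9 = (12/(-6) - 14)/9 = (-1/6*12 - 14)/9 = (-2 - 14)/9 = (1/9)*(-16) = -16/9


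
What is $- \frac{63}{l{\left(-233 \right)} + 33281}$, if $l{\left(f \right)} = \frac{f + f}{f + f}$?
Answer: $- \frac{7}{3698} \approx -0.0018929$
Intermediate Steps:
$l{\left(f \right)} = 1$ ($l{\left(f \right)} = \frac{2 f}{2 f} = 2 f \frac{1}{2 f} = 1$)
$- \frac{63}{l{\left(-233 \right)} + 33281} = - \frac{63}{1 + 33281} = - \frac{63}{33282} = \left(-63\right) \frac{1}{33282} = - \frac{7}{3698}$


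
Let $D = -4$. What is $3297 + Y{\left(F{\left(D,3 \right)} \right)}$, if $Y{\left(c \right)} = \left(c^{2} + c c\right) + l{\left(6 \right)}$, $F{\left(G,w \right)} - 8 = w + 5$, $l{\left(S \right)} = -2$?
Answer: $3807$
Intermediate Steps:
$F{\left(G,w \right)} = 13 + w$ ($F{\left(G,w \right)} = 8 + \left(w + 5\right) = 8 + \left(5 + w\right) = 13 + w$)
$Y{\left(c \right)} = -2 + 2 c^{2}$ ($Y{\left(c \right)} = \left(c^{2} + c c\right) - 2 = \left(c^{2} + c^{2}\right) - 2 = 2 c^{2} - 2 = -2 + 2 c^{2}$)
$3297 + Y{\left(F{\left(D,3 \right)} \right)} = 3297 - \left(2 - 2 \left(13 + 3\right)^{2}\right) = 3297 - \left(2 - 2 \cdot 16^{2}\right) = 3297 + \left(-2 + 2 \cdot 256\right) = 3297 + \left(-2 + 512\right) = 3297 + 510 = 3807$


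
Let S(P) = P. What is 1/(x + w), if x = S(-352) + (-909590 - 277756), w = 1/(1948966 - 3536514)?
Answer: -1587548/1885527584505 ≈ -8.4196e-7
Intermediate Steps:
w = -1/1587548 (w = 1/(-1587548) = -1/1587548 ≈ -6.2990e-7)
x = -1187698 (x = -352 + (-909590 - 277756) = -352 - 1187346 = -1187698)
1/(x + w) = 1/(-1187698 - 1/1587548) = 1/(-1885527584505/1587548) = -1587548/1885527584505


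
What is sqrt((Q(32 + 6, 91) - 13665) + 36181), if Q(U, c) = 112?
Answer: 2*sqrt(5657) ≈ 150.43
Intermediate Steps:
sqrt((Q(32 + 6, 91) - 13665) + 36181) = sqrt((112 - 13665) + 36181) = sqrt(-13553 + 36181) = sqrt(22628) = 2*sqrt(5657)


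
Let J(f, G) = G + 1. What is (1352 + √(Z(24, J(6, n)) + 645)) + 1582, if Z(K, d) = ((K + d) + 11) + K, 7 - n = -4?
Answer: 2934 + 2*√179 ≈ 2960.8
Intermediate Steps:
n = 11 (n = 7 - 1*(-4) = 7 + 4 = 11)
J(f, G) = 1 + G
Z(K, d) = 11 + d + 2*K (Z(K, d) = (11 + K + d) + K = 11 + d + 2*K)
(1352 + √(Z(24, J(6, n)) + 645)) + 1582 = (1352 + √((11 + (1 + 11) + 2*24) + 645)) + 1582 = (1352 + √((11 + 12 + 48) + 645)) + 1582 = (1352 + √(71 + 645)) + 1582 = (1352 + √716) + 1582 = (1352 + 2*√179) + 1582 = 2934 + 2*√179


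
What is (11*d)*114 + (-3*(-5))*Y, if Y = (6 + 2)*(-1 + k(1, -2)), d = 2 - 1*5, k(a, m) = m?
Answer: -4122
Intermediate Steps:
d = -3 (d = 2 - 5 = -3)
Y = -24 (Y = (6 + 2)*(-1 - 2) = 8*(-3) = -24)
(11*d)*114 + (-3*(-5))*Y = (11*(-3))*114 - 3*(-5)*(-24) = -33*114 + 15*(-24) = -3762 - 360 = -4122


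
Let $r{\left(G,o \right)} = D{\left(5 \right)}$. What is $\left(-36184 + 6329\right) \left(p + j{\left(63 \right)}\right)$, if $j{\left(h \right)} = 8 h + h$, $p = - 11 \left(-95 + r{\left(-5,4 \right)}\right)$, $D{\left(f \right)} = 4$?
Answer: $-46812640$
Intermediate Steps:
$r{\left(G,o \right)} = 4$
$p = 1001$ ($p = - 11 \left(-95 + 4\right) = \left(-11\right) \left(-91\right) = 1001$)
$j{\left(h \right)} = 9 h$
$\left(-36184 + 6329\right) \left(p + j{\left(63 \right)}\right) = \left(-36184 + 6329\right) \left(1001 + 9 \cdot 63\right) = - 29855 \left(1001 + 567\right) = \left(-29855\right) 1568 = -46812640$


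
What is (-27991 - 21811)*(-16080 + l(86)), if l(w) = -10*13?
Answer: 807290420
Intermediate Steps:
l(w) = -130
(-27991 - 21811)*(-16080 + l(86)) = (-27991 - 21811)*(-16080 - 130) = -49802*(-16210) = 807290420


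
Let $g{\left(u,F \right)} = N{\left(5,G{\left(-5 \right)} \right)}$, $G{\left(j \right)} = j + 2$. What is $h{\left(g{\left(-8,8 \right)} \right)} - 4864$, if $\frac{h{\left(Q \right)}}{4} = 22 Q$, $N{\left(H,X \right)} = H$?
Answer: $-4424$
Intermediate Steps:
$G{\left(j \right)} = 2 + j$
$g{\left(u,F \right)} = 5$
$h{\left(Q \right)} = 88 Q$ ($h{\left(Q \right)} = 4 \cdot 22 Q = 88 Q$)
$h{\left(g{\left(-8,8 \right)} \right)} - 4864 = 88 \cdot 5 - 4864 = 440 - 4864 = -4424$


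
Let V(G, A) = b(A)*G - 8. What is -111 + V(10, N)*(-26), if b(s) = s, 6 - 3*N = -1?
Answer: -1529/3 ≈ -509.67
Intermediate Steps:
N = 7/3 (N = 2 - 1/3*(-1) = 2 + 1/3 = 7/3 ≈ 2.3333)
V(G, A) = -8 + A*G (V(G, A) = A*G - 8 = -8 + A*G)
-111 + V(10, N)*(-26) = -111 + (-8 + (7/3)*10)*(-26) = -111 + (-8 + 70/3)*(-26) = -111 + (46/3)*(-26) = -111 - 1196/3 = -1529/3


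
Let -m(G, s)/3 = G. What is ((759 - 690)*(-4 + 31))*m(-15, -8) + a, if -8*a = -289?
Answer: 670969/8 ≈ 83871.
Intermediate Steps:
a = 289/8 (a = -⅛*(-289) = 289/8 ≈ 36.125)
m(G, s) = -3*G
((759 - 690)*(-4 + 31))*m(-15, -8) + a = ((759 - 690)*(-4 + 31))*(-3*(-15)) + 289/8 = (69*27)*45 + 289/8 = 1863*45 + 289/8 = 83835 + 289/8 = 670969/8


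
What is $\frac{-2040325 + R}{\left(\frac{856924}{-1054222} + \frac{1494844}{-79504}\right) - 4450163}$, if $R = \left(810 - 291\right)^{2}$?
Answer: $\frac{18554138769059504}{46623932381382101} \approx 0.39795$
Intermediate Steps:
$R = 269361$ ($R = 519^{2} = 269361$)
$\frac{-2040325 + R}{\left(\frac{856924}{-1054222} + \frac{1494844}{-79504}\right) - 4450163} = \frac{-2040325 + 269361}{\left(\frac{856924}{-1054222} + \frac{1494844}{-79504}\right) - 4450163} = - \frac{1770964}{\left(856924 \left(- \frac{1}{1054222}\right) + 1494844 \left(- \frac{1}{79504}\right)\right) - 4450163} = - \frac{1770964}{\left(- \frac{428462}{527111} - \frac{373711}{19876}\right) - 4450163} = - \frac{1770964}{- \frac{205503289633}{10476858236} - 4450163} = - \frac{1770964}{- \frac{46623932381382101}{10476858236}} = \left(-1770964\right) \left(- \frac{10476858236}{46623932381382101}\right) = \frac{18554138769059504}{46623932381382101}$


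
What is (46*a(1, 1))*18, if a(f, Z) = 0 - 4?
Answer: -3312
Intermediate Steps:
a(f, Z) = -4
(46*a(1, 1))*18 = (46*(-4))*18 = -184*18 = -3312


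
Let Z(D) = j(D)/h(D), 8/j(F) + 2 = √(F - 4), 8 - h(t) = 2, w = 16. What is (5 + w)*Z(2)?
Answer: -28/3 - 14*I*√2/3 ≈ -9.3333 - 6.5997*I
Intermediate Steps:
h(t) = 6 (h(t) = 8 - 1*2 = 8 - 2 = 6)
j(F) = 8/(-2 + √(-4 + F)) (j(F) = 8/(-2 + √(F - 4)) = 8/(-2 + √(-4 + F)))
Z(D) = 4/(3*(-2 + √(-4 + D))) (Z(D) = (8/(-2 + √(-4 + D)))/6 = (8/(-2 + √(-4 + D)))*(⅙) = 4/(3*(-2 + √(-4 + D))))
(5 + w)*Z(2) = (5 + 16)*(4/(3*(-2 + √(-4 + 2)))) = 21*(4/(3*(-2 + √(-2)))) = 21*(4/(3*(-2 + I*√2))) = 28/(-2 + I*√2)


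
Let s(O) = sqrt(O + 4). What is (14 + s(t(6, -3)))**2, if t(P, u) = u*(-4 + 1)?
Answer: (14 + sqrt(13))**2 ≈ 309.96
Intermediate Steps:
t(P, u) = -3*u (t(P, u) = u*(-3) = -3*u)
s(O) = sqrt(4 + O)
(14 + s(t(6, -3)))**2 = (14 + sqrt(4 - 3*(-3)))**2 = (14 + sqrt(4 + 9))**2 = (14 + sqrt(13))**2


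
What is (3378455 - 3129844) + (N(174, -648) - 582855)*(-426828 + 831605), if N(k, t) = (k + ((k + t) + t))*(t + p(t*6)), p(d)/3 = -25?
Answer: 41509725184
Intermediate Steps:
p(d) = -75 (p(d) = 3*(-25) = -75)
N(k, t) = (-75 + t)*(2*k + 2*t) (N(k, t) = (k + ((k + t) + t))*(t - 75) = (k + (k + 2*t))*(-75 + t) = (2*k + 2*t)*(-75 + t) = (-75 + t)*(2*k + 2*t))
(3378455 - 3129844) + (N(174, -648) - 582855)*(-426828 + 831605) = (3378455 - 3129844) + ((-150*174 - 150*(-648) + 2*(-648)² + 2*174*(-648)) - 582855)*(-426828 + 831605) = 248611 + ((-26100 + 97200 + 2*419904 - 225504) - 582855)*404777 = 248611 + ((-26100 + 97200 + 839808 - 225504) - 582855)*404777 = 248611 + (685404 - 582855)*404777 = 248611 + 102549*404777 = 248611 + 41509476573 = 41509725184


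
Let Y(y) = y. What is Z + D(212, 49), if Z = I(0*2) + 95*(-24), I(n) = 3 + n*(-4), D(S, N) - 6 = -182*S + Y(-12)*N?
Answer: -41443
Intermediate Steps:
D(S, N) = 6 - 182*S - 12*N (D(S, N) = 6 + (-182*S - 12*N) = 6 - 182*S - 12*N)
I(n) = 3 - 4*n
Z = -2277 (Z = (3 - 0*2) + 95*(-24) = (3 - 4*0) - 2280 = (3 + 0) - 2280 = 3 - 2280 = -2277)
Z + D(212, 49) = -2277 + (6 - 182*212 - 12*49) = -2277 + (6 - 38584 - 588) = -2277 - 39166 = -41443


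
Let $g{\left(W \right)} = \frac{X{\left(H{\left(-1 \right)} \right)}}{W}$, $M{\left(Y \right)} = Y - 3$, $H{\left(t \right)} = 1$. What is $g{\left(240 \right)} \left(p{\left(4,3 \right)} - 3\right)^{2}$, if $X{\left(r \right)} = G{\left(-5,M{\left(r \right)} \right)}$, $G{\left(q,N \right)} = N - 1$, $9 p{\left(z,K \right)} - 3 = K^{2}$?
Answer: $- \frac{5}{144} \approx -0.034722$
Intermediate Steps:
$p{\left(z,K \right)} = \frac{1}{3} + \frac{K^{2}}{9}$
$M{\left(Y \right)} = -3 + Y$ ($M{\left(Y \right)} = Y - 3 = -3 + Y$)
$G{\left(q,N \right)} = -1 + N$ ($G{\left(q,N \right)} = N - 1 = -1 + N$)
$X{\left(r \right)} = -4 + r$ ($X{\left(r \right)} = -1 + \left(-3 + r\right) = -4 + r$)
$g{\left(W \right)} = - \frac{3}{W}$ ($g{\left(W \right)} = \frac{-4 + 1}{W} = - \frac{3}{W}$)
$g{\left(240 \right)} \left(p{\left(4,3 \right)} - 3\right)^{2} = - \frac{3}{240} \left(\left(\frac{1}{3} + \frac{3^{2}}{9}\right) - 3\right)^{2} = \left(-3\right) \frac{1}{240} \left(\left(\frac{1}{3} + \frac{1}{9} \cdot 9\right) - 3\right)^{2} = - \frac{\left(\left(\frac{1}{3} + 1\right) - 3\right)^{2}}{80} = - \frac{\left(\frac{4}{3} - 3\right)^{2}}{80} = - \frac{\left(- \frac{5}{3}\right)^{2}}{80} = \left(- \frac{1}{80}\right) \frac{25}{9} = - \frac{5}{144}$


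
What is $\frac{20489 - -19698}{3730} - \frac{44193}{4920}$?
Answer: $\frac{219201}{122344} \approx 1.7917$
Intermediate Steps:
$\frac{20489 - -19698}{3730} - \frac{44193}{4920} = \left(20489 + 19698\right) \frac{1}{3730} - \frac{14731}{1640} = 40187 \cdot \frac{1}{3730} - \frac{14731}{1640} = \frac{40187}{3730} - \frac{14731}{1640} = \frac{219201}{122344}$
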